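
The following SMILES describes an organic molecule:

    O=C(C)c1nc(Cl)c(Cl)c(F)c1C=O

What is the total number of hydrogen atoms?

Walk through each heavy atom and fill implicit hydrogens from standard valence (C 4, N 3, O 2, S 2, halogen 1); for lowercase aromatic atoms, an aromatic c carries 1 H when it has two neighbours and 0 H with three, and aromatic n carries 0 H:
  atom 1: O, bond orders sum to 2 (valence 2) → 0 H
  atom 2: C, bond orders sum to 4 (valence 4) → 0 H
  atom 3: C, bond orders sum to 1 (valence 4) → 3 H
  atom 4: aromatic c, 3 neighbours → 0 H
  atom 5: aromatic n, 2 neighbours → 0 H
  atom 6: aromatic c, 3 neighbours → 0 H
  atom 7: Cl (halogen, monovalent) → 0 H
  atom 8: aromatic c, 3 neighbours → 0 H
  atom 9: Cl (halogen, monovalent) → 0 H
  atom 10: aromatic c, 3 neighbours → 0 H
  atom 11: F (halogen, monovalent) → 0 H
  atom 12: aromatic c, 3 neighbours → 0 H
  atom 13: C, bond orders sum to 3 (valence 4) → 1 H
  atom 14: O, bond orders sum to 2 (valence 2) → 0 H
Total hydrogens: 4.

4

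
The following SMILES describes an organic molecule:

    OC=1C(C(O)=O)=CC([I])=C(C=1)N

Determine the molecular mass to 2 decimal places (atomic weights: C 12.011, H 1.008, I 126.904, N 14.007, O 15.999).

First, the molecular formula is C7H6INO3 (counting implicit H from valence).
  C: 7 × 12.011 = 84.077
  H: 6 × 1.008 = 6.048
  I: 1 × 126.904 = 126.904
  N: 1 × 14.007 = 14.007
  O: 3 × 15.999 = 47.997
Sum: 7×12.011 + 6×1.008 + 1×126.904 + 1×14.007 + 3×15.999 = 279.033 → 279.03 g/mol.

279.03 g/mol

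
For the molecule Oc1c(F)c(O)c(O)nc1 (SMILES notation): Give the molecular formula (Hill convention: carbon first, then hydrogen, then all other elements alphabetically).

C5H4FNO3

Walk through each heavy atom and fill implicit hydrogens from standard valence (C 4, N 3, O 2, S 2, halogen 1); for lowercase aromatic atoms, an aromatic c carries 1 H when it has two neighbours and 0 H with three, and aromatic n carries 0 H:
  atom 1: O, bond orders sum to 1 (valence 2) → 1 H
  atom 2: aromatic c, 3 neighbours → 0 H
  atom 3: aromatic c, 3 neighbours → 0 H
  atom 4: F (halogen, monovalent) → 0 H
  atom 5: aromatic c, 3 neighbours → 0 H
  atom 6: O, bond orders sum to 1 (valence 2) → 1 H
  atom 7: aromatic c, 3 neighbours → 0 H
  atom 8: O, bond orders sum to 1 (valence 2) → 1 H
  atom 9: aromatic n, 2 neighbours → 0 H
  atom 10: aromatic c, 2 neighbours → 1 H
Totals → C:5, H:4, F:1, N:1, O:3.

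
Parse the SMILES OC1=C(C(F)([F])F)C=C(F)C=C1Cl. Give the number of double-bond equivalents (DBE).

4

Molecular formula: C7H3ClF4O.
DoU = (2C + 2 + N − H − X) / 2, where X is the halogen count and O/S are ignored.
    = (2·7 + 2 + 0 − 3 − 5) / 2 = 8 / 2 = 4.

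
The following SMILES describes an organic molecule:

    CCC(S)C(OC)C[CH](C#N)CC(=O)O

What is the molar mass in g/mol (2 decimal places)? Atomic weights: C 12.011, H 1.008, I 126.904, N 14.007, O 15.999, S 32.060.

231.31 g/mol

First, the molecular formula is C10H17NO3S (counting implicit H from valence).
  C: 10 × 12.011 = 120.110
  H: 17 × 1.008 = 17.136
  N: 1 × 14.007 = 14.007
  O: 3 × 15.999 = 47.997
  S: 1 × 32.060 = 32.060
Sum: 10×12.011 + 17×1.008 + 1×14.007 + 3×15.999 + 1×32.060 = 231.310 → 231.31 g/mol.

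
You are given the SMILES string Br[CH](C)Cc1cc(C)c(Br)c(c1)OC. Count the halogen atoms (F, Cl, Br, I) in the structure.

2

Halogen atoms appear at heavy-atom positions 1, 10 (2×Br).
Other groups present: 1 ether.
Halogen count: 2.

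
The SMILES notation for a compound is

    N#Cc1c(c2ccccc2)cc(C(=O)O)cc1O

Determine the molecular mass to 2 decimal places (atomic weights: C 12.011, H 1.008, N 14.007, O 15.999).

239.23 g/mol

First, the molecular formula is C14H9NO3 (counting implicit H from valence).
  C: 14 × 12.011 = 168.154
  H: 9 × 1.008 = 9.072
  N: 1 × 14.007 = 14.007
  O: 3 × 15.999 = 47.997
Sum: 14×12.011 + 9×1.008 + 1×14.007 + 3×15.999 = 239.230 → 239.23 g/mol.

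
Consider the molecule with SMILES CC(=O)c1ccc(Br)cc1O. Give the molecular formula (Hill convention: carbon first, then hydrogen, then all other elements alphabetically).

Walk through each heavy atom and fill implicit hydrogens from standard valence (C 4, N 3, O 2, S 2, halogen 1); for lowercase aromatic atoms, an aromatic c carries 1 H when it has two neighbours and 0 H with three, and aromatic n carries 0 H:
  atom 1: C, bond orders sum to 1 (valence 4) → 3 H
  atom 2: C, bond orders sum to 4 (valence 4) → 0 H
  atom 3: O, bond orders sum to 2 (valence 2) → 0 H
  atom 4: aromatic c, 3 neighbours → 0 H
  atom 5: aromatic c, 2 neighbours → 1 H
  atom 6: aromatic c, 2 neighbours → 1 H
  atom 7: aromatic c, 3 neighbours → 0 H
  atom 8: Br (halogen, monovalent) → 0 H
  atom 9: aromatic c, 2 neighbours → 1 H
  atom 10: aromatic c, 3 neighbours → 0 H
  atom 11: O, bond orders sum to 1 (valence 2) → 1 H
Totals → C:8, H:7, Br:1, O:2.
In Hill order: C8H7BrO2.

C8H7BrO2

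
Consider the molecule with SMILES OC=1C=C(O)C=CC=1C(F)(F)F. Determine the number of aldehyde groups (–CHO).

Scan the SMILES for the aldehyde motif — none present.
Groups that are present: 2 hydroxyl.

0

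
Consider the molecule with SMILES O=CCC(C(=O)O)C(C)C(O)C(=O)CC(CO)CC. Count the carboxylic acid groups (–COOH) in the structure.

The carboxylic acid motif appears at heavy-atom position 5 in the SMILES.
Other groups present: 1 aldehyde, 2 hydroxyl, 1 ketone.
Carboxylic acid count: 1.

1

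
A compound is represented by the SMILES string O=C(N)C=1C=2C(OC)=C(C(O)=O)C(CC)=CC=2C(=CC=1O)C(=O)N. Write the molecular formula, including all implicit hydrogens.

Walk through each heavy atom and fill implicit hydrogens from standard valence (C 4, N 3, O 2, S 2, halogen 1):
  atom 1: O, bond orders sum to 2 (valence 2) → 0 H
  atom 2: C, bond orders sum to 4 (valence 4) → 0 H
  atom 3: N, bond orders sum to 1 (valence 3) → 2 H
  atom 4: C, bond orders sum to 4 (valence 4) → 0 H
  atom 5: C, bond orders sum to 4 (valence 4) → 0 H
  atom 6: C, bond orders sum to 4 (valence 4) → 0 H
  atom 7: O, bond orders sum to 2 (valence 2) → 0 H
  atom 8: C, bond orders sum to 1 (valence 4) → 3 H
  atom 9: C, bond orders sum to 4 (valence 4) → 0 H
  atom 10: C, bond orders sum to 4 (valence 4) → 0 H
  atom 11: O, bond orders sum to 1 (valence 2) → 1 H
  atom 12: O, bond orders sum to 2 (valence 2) → 0 H
  atom 13: C, bond orders sum to 4 (valence 4) → 0 H
  atom 14: C, bond orders sum to 2 (valence 4) → 2 H
  atom 15: C, bond orders sum to 1 (valence 4) → 3 H
  atom 16: C, bond orders sum to 3 (valence 4) → 1 H
  atom 17: C, bond orders sum to 4 (valence 4) → 0 H
  atom 18: C, bond orders sum to 4 (valence 4) → 0 H
  atom 19: C, bond orders sum to 3 (valence 4) → 1 H
  atom 20: C, bond orders sum to 4 (valence 4) → 0 H
  atom 21: O, bond orders sum to 1 (valence 2) → 1 H
  atom 22: C, bond orders sum to 4 (valence 4) → 0 H
  atom 23: O, bond orders sum to 2 (valence 2) → 0 H
  atom 24: N, bond orders sum to 1 (valence 3) → 2 H
Totals → C:16, H:16, N:2, O:6.
In Hill order: C16H16N2O6.

C16H16N2O6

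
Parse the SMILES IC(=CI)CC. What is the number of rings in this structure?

0

In SMILES, each pair of matching ring-closure digits denotes one ring-closing bond; the number of such bonds equals the number of independent rings.
Ring-closure bonds here: 0.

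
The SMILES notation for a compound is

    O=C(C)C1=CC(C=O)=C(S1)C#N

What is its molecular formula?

C8H5NO2S

Walk through each heavy atom and fill implicit hydrogens from standard valence (C 4, N 3, O 2, S 2, halogen 1):
  atom 1: O, bond orders sum to 2 (valence 2) → 0 H
  atom 2: C, bond orders sum to 4 (valence 4) → 0 H
  atom 3: C, bond orders sum to 1 (valence 4) → 3 H
  atom 4: C, bond orders sum to 4 (valence 4) → 0 H
  atom 5: C, bond orders sum to 3 (valence 4) → 1 H
  atom 6: C, bond orders sum to 4 (valence 4) → 0 H
  atom 7: C, bond orders sum to 3 (valence 4) → 1 H
  atom 8: O, bond orders sum to 2 (valence 2) → 0 H
  atom 9: C, bond orders sum to 4 (valence 4) → 0 H
  atom 10: S, bond orders sum to 2 (valence 2) → 0 H
  atom 11: C, bond orders sum to 4 (valence 4) → 0 H
  atom 12: N, bond orders sum to 3 (valence 3) → 0 H
Totals → C:8, H:5, N:1, O:2, S:1.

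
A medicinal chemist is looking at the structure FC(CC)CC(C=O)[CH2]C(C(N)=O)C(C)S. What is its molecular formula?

C11H20FNO2S

Walk through each heavy atom and fill implicit hydrogens from standard valence (C 4, N 3, O 2, S 2, halogen 1):
  atom 1: F (halogen, monovalent) → 0 H
  atom 2: C, bond orders sum to 3 (valence 4) → 1 H
  atom 3: C, bond orders sum to 2 (valence 4) → 2 H
  atom 4: C, bond orders sum to 1 (valence 4) → 3 H
  atom 5: C, bond orders sum to 2 (valence 4) → 2 H
  atom 6: C, bond orders sum to 3 (valence 4) → 1 H
  atom 7: C, bond orders sum to 3 (valence 4) → 1 H
  atom 8: O, bond orders sum to 2 (valence 2) → 0 H
  atom 9: C with explicit H count 2
  atom 10: C, bond orders sum to 3 (valence 4) → 1 H
  atom 11: C, bond orders sum to 4 (valence 4) → 0 H
  atom 12: N, bond orders sum to 1 (valence 3) → 2 H
  atom 13: O, bond orders sum to 2 (valence 2) → 0 H
  atom 14: C, bond orders sum to 3 (valence 4) → 1 H
  atom 15: C, bond orders sum to 1 (valence 4) → 3 H
  atom 16: S, bond orders sum to 1 (valence 2) → 1 H
Totals → C:11, H:20, F:1, N:1, O:2, S:1.
In Hill order: C11H20FNO2S.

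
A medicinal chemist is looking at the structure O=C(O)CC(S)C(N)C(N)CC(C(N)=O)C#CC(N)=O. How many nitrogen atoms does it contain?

4

Scan the SMILES for N atoms (remember two-letter symbols like Cl and Br are single atoms).
Nitrogen count: 4.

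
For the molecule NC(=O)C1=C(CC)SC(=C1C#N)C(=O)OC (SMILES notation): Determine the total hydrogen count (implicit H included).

Walk through each heavy atom and fill implicit hydrogens from standard valence (C 4, N 3, O 2, S 2, halogen 1):
  atom 1: N, bond orders sum to 1 (valence 3) → 2 H
  atom 2: C, bond orders sum to 4 (valence 4) → 0 H
  atom 3: O, bond orders sum to 2 (valence 2) → 0 H
  atom 4: C, bond orders sum to 4 (valence 4) → 0 H
  atom 5: C, bond orders sum to 4 (valence 4) → 0 H
  atom 6: C, bond orders sum to 2 (valence 4) → 2 H
  atom 7: C, bond orders sum to 1 (valence 4) → 3 H
  atom 8: S, bond orders sum to 2 (valence 2) → 0 H
  atom 9: C, bond orders sum to 4 (valence 4) → 0 H
  atom 10: C, bond orders sum to 4 (valence 4) → 0 H
  atom 11: C, bond orders sum to 4 (valence 4) → 0 H
  atom 12: N, bond orders sum to 3 (valence 3) → 0 H
  atom 13: C, bond orders sum to 4 (valence 4) → 0 H
  atom 14: O, bond orders sum to 2 (valence 2) → 0 H
  atom 15: O, bond orders sum to 2 (valence 2) → 0 H
  atom 16: C, bond orders sum to 1 (valence 4) → 3 H
Total hydrogens: 10.

10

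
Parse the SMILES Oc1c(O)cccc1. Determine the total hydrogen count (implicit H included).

6

Walk through each heavy atom and fill implicit hydrogens from standard valence (C 4, N 3, O 2, S 2, halogen 1); for lowercase aromatic atoms, an aromatic c carries 1 H when it has two neighbours and 0 H with three, and aromatic n carries 0 H:
  atom 1: O, bond orders sum to 1 (valence 2) → 1 H
  atom 2: aromatic c, 3 neighbours → 0 H
  atom 3: aromatic c, 3 neighbours → 0 H
  atom 4: O, bond orders sum to 1 (valence 2) → 1 H
  atom 5: aromatic c, 2 neighbours → 1 H
  atom 6: aromatic c, 2 neighbours → 1 H
  atom 7: aromatic c, 2 neighbours → 1 H
  atom 8: aromatic c, 2 neighbours → 1 H
Total hydrogens: 6.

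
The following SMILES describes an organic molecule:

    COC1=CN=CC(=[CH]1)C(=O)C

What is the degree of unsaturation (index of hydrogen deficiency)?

5

Molecular formula: C8H9NO2.
DoU = (2C + 2 + N − H − X) / 2, where X is the halogen count and O/S are ignored.
    = (2·8 + 2 + 1 − 9 − 0) / 2 = 10 / 2 = 5.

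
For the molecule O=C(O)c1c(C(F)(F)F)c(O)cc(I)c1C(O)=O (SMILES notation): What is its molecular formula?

C9H4F3IO5

Walk through each heavy atom and fill implicit hydrogens from standard valence (C 4, N 3, O 2, S 2, halogen 1); for lowercase aromatic atoms, an aromatic c carries 1 H when it has two neighbours and 0 H with three, and aromatic n carries 0 H:
  atom 1: O, bond orders sum to 2 (valence 2) → 0 H
  atom 2: C, bond orders sum to 4 (valence 4) → 0 H
  atom 3: O, bond orders sum to 1 (valence 2) → 1 H
  atom 4: aromatic c, 3 neighbours → 0 H
  atom 5: aromatic c, 3 neighbours → 0 H
  atom 6: C, bond orders sum to 4 (valence 4) → 0 H
  atom 7: F (halogen, monovalent) → 0 H
  atom 8: F (halogen, monovalent) → 0 H
  atom 9: F (halogen, monovalent) → 0 H
  atom 10: aromatic c, 3 neighbours → 0 H
  atom 11: O, bond orders sum to 1 (valence 2) → 1 H
  atom 12: aromatic c, 2 neighbours → 1 H
  atom 13: aromatic c, 3 neighbours → 0 H
  atom 14: I (halogen, monovalent) → 0 H
  atom 15: aromatic c, 3 neighbours → 0 H
  atom 16: C, bond orders sum to 4 (valence 4) → 0 H
  atom 17: O, bond orders sum to 1 (valence 2) → 1 H
  atom 18: O, bond orders sum to 2 (valence 2) → 0 H
Totals → C:9, H:4, F:3, I:1, O:5.
In Hill order: C9H4F3IO5.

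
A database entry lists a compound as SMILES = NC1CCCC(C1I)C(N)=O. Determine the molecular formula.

C7H13IN2O

Walk through each heavy atom and fill implicit hydrogens from standard valence (C 4, N 3, O 2, S 2, halogen 1):
  atom 1: N, bond orders sum to 1 (valence 3) → 2 H
  atom 2: C, bond orders sum to 3 (valence 4) → 1 H
  atom 3: C, bond orders sum to 2 (valence 4) → 2 H
  atom 4: C, bond orders sum to 2 (valence 4) → 2 H
  atom 5: C, bond orders sum to 2 (valence 4) → 2 H
  atom 6: C, bond orders sum to 3 (valence 4) → 1 H
  atom 7: C, bond orders sum to 3 (valence 4) → 1 H
  atom 8: I (halogen, monovalent) → 0 H
  atom 9: C, bond orders sum to 4 (valence 4) → 0 H
  atom 10: N, bond orders sum to 1 (valence 3) → 2 H
  atom 11: O, bond orders sum to 2 (valence 2) → 0 H
Totals → C:7, H:13, I:1, N:2, O:1.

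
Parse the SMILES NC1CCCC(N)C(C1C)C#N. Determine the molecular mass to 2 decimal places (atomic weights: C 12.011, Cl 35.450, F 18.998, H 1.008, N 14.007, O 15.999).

167.26 g/mol

First, the molecular formula is C9H17N3 (counting implicit H from valence).
  C: 9 × 12.011 = 108.099
  H: 17 × 1.008 = 17.136
  N: 3 × 14.007 = 42.021
Sum: 9×12.011 + 17×1.008 + 3×14.007 = 167.256 → 167.26 g/mol.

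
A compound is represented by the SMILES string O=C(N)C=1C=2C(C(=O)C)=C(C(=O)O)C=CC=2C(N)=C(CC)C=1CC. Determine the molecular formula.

Walk through each heavy atom and fill implicit hydrogens from standard valence (C 4, N 3, O 2, S 2, halogen 1):
  atom 1: O, bond orders sum to 2 (valence 2) → 0 H
  atom 2: C, bond orders sum to 4 (valence 4) → 0 H
  atom 3: N, bond orders sum to 1 (valence 3) → 2 H
  atom 4: C, bond orders sum to 4 (valence 4) → 0 H
  atom 5: C, bond orders sum to 4 (valence 4) → 0 H
  atom 6: C, bond orders sum to 4 (valence 4) → 0 H
  atom 7: C, bond orders sum to 4 (valence 4) → 0 H
  atom 8: O, bond orders sum to 2 (valence 2) → 0 H
  atom 9: C, bond orders sum to 1 (valence 4) → 3 H
  atom 10: C, bond orders sum to 4 (valence 4) → 0 H
  atom 11: C, bond orders sum to 4 (valence 4) → 0 H
  atom 12: O, bond orders sum to 2 (valence 2) → 0 H
  atom 13: O, bond orders sum to 1 (valence 2) → 1 H
  atom 14: C, bond orders sum to 3 (valence 4) → 1 H
  atom 15: C, bond orders sum to 3 (valence 4) → 1 H
  atom 16: C, bond orders sum to 4 (valence 4) → 0 H
  atom 17: C, bond orders sum to 4 (valence 4) → 0 H
  atom 18: N, bond orders sum to 1 (valence 3) → 2 H
  atom 19: C, bond orders sum to 4 (valence 4) → 0 H
  atom 20: C, bond orders sum to 2 (valence 4) → 2 H
  atom 21: C, bond orders sum to 1 (valence 4) → 3 H
  atom 22: C, bond orders sum to 4 (valence 4) → 0 H
  atom 23: C, bond orders sum to 2 (valence 4) → 2 H
  atom 24: C, bond orders sum to 1 (valence 4) → 3 H
Totals → C:18, H:20, N:2, O:4.

C18H20N2O4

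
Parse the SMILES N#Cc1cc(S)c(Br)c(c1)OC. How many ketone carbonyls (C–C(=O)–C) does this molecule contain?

0

Scan the SMILES for the ketone motif — none present.
Groups that are present: 1 ether, 1 nitrile, 1 thiol.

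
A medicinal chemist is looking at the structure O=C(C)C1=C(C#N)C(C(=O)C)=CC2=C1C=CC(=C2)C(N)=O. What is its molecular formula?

Walk through each heavy atom and fill implicit hydrogens from standard valence (C 4, N 3, O 2, S 2, halogen 1):
  atom 1: O, bond orders sum to 2 (valence 2) → 0 H
  atom 2: C, bond orders sum to 4 (valence 4) → 0 H
  atom 3: C, bond orders sum to 1 (valence 4) → 3 H
  atom 4: C, bond orders sum to 4 (valence 4) → 0 H
  atom 5: C, bond orders sum to 4 (valence 4) → 0 H
  atom 6: C, bond orders sum to 4 (valence 4) → 0 H
  atom 7: N, bond orders sum to 3 (valence 3) → 0 H
  atom 8: C, bond orders sum to 4 (valence 4) → 0 H
  atom 9: C, bond orders sum to 4 (valence 4) → 0 H
  atom 10: O, bond orders sum to 2 (valence 2) → 0 H
  atom 11: C, bond orders sum to 1 (valence 4) → 3 H
  atom 12: C, bond orders sum to 3 (valence 4) → 1 H
  atom 13: C, bond orders sum to 4 (valence 4) → 0 H
  atom 14: C, bond orders sum to 4 (valence 4) → 0 H
  atom 15: C, bond orders sum to 3 (valence 4) → 1 H
  atom 16: C, bond orders sum to 3 (valence 4) → 1 H
  atom 17: C, bond orders sum to 4 (valence 4) → 0 H
  atom 18: C, bond orders sum to 3 (valence 4) → 1 H
  atom 19: C, bond orders sum to 4 (valence 4) → 0 H
  atom 20: N, bond orders sum to 1 (valence 3) → 2 H
  atom 21: O, bond orders sum to 2 (valence 2) → 0 H
Totals → C:16, H:12, N:2, O:3.

C16H12N2O3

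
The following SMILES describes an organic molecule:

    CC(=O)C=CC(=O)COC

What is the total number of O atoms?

Scan the SMILES for O atoms (remember two-letter symbols like Cl and Br are single atoms).
Oxygen count: 3.

3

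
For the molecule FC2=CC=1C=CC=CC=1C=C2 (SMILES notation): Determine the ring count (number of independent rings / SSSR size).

2

In SMILES, each pair of matching ring-closure digits denotes one ring-closing bond; the number of such bonds equals the number of independent rings.
Ring-closure bonds here: 2.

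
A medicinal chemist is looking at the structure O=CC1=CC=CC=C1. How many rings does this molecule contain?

1

In SMILES, each pair of matching ring-closure digits denotes one ring-closing bond; the number of such bonds equals the number of independent rings.
Ring-closure bonds here: 1.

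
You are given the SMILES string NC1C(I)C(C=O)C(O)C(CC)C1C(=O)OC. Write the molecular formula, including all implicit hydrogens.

Walk through each heavy atom and fill implicit hydrogens from standard valence (C 4, N 3, O 2, S 2, halogen 1):
  atom 1: N, bond orders sum to 1 (valence 3) → 2 H
  atom 2: C, bond orders sum to 3 (valence 4) → 1 H
  atom 3: C, bond orders sum to 3 (valence 4) → 1 H
  atom 4: I (halogen, monovalent) → 0 H
  atom 5: C, bond orders sum to 3 (valence 4) → 1 H
  atom 6: C, bond orders sum to 3 (valence 4) → 1 H
  atom 7: O, bond orders sum to 2 (valence 2) → 0 H
  atom 8: C, bond orders sum to 3 (valence 4) → 1 H
  atom 9: O, bond orders sum to 1 (valence 2) → 1 H
  atom 10: C, bond orders sum to 3 (valence 4) → 1 H
  atom 11: C, bond orders sum to 2 (valence 4) → 2 H
  atom 12: C, bond orders sum to 1 (valence 4) → 3 H
  atom 13: C, bond orders sum to 3 (valence 4) → 1 H
  atom 14: C, bond orders sum to 4 (valence 4) → 0 H
  atom 15: O, bond orders sum to 2 (valence 2) → 0 H
  atom 16: O, bond orders sum to 2 (valence 2) → 0 H
  atom 17: C, bond orders sum to 1 (valence 4) → 3 H
Totals → C:11, H:18, I:1, N:1, O:4.
In Hill order: C11H18INO4.

C11H18INO4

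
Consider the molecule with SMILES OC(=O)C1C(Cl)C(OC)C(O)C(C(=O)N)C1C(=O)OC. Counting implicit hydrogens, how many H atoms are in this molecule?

16

Walk through each heavy atom and fill implicit hydrogens from standard valence (C 4, N 3, O 2, S 2, halogen 1):
  atom 1: O, bond orders sum to 1 (valence 2) → 1 H
  atom 2: C, bond orders sum to 4 (valence 4) → 0 H
  atom 3: O, bond orders sum to 2 (valence 2) → 0 H
  atom 4: C, bond orders sum to 3 (valence 4) → 1 H
  atom 5: C, bond orders sum to 3 (valence 4) → 1 H
  atom 6: Cl (halogen, monovalent) → 0 H
  atom 7: C, bond orders sum to 3 (valence 4) → 1 H
  atom 8: O, bond orders sum to 2 (valence 2) → 0 H
  atom 9: C, bond orders sum to 1 (valence 4) → 3 H
  atom 10: C, bond orders sum to 3 (valence 4) → 1 H
  atom 11: O, bond orders sum to 1 (valence 2) → 1 H
  atom 12: C, bond orders sum to 3 (valence 4) → 1 H
  atom 13: C, bond orders sum to 4 (valence 4) → 0 H
  atom 14: O, bond orders sum to 2 (valence 2) → 0 H
  atom 15: N, bond orders sum to 1 (valence 3) → 2 H
  atom 16: C, bond orders sum to 3 (valence 4) → 1 H
  atom 17: C, bond orders sum to 4 (valence 4) → 0 H
  atom 18: O, bond orders sum to 2 (valence 2) → 0 H
  atom 19: O, bond orders sum to 2 (valence 2) → 0 H
  atom 20: C, bond orders sum to 1 (valence 4) → 3 H
Total hydrogens: 16.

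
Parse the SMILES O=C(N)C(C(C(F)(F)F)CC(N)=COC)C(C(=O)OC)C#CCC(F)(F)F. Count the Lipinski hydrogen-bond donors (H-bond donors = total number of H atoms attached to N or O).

4

Donors: find every N or O and count the H atoms it carries.
  atom 1 (O): bond orders sum to 2 → 0 H
  atom 3 (N): bond orders sum to 1 → 2 H
  atom 12 (N): bond orders sum to 1 → 2 H
  atom 14 (O): bond orders sum to 2 → 0 H
  atom 18 (O): bond orders sum to 2 → 0 H
  atom 19 (O): bond orders sum to 2 → 0 H
Lipinski HBD = 4.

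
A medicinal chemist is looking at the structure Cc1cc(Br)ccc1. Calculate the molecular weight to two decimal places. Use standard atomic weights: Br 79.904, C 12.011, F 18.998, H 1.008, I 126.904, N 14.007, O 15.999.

171.04 g/mol

First, the molecular formula is C7H7Br (counting implicit H from valence).
  Br: 1 × 79.904 = 79.904
  C: 7 × 12.011 = 84.077
  H: 7 × 1.008 = 7.056
Sum: 1×79.904 + 7×12.011 + 7×1.008 = 171.037 → 171.04 g/mol.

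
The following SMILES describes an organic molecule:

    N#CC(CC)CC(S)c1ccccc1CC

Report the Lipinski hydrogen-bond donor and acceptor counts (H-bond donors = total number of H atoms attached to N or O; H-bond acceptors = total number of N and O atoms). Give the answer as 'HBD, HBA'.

Donors: find every N or O and count the H atoms it carries.
  atom 1 (N): bond orders sum to 3 → 0 H
Lipinski HBD = 0.
Acceptors: N atoms = 1, O atoms = 0 → HBA = 1.

0, 1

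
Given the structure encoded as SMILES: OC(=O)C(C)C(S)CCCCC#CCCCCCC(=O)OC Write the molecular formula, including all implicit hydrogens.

Walk through each heavy atom and fill implicit hydrogens from standard valence (C 4, N 3, O 2, S 2, halogen 1):
  atom 1: O, bond orders sum to 1 (valence 2) → 1 H
  atom 2: C, bond orders sum to 4 (valence 4) → 0 H
  atom 3: O, bond orders sum to 2 (valence 2) → 0 H
  atom 4: C, bond orders sum to 3 (valence 4) → 1 H
  atom 5: C, bond orders sum to 1 (valence 4) → 3 H
  atom 6: C, bond orders sum to 3 (valence 4) → 1 H
  atom 7: S, bond orders sum to 1 (valence 2) → 1 H
  atom 8: C, bond orders sum to 2 (valence 4) → 2 H
  atom 9: C, bond orders sum to 2 (valence 4) → 2 H
  atom 10: C, bond orders sum to 2 (valence 4) → 2 H
  atom 11: C, bond orders sum to 2 (valence 4) → 2 H
  atom 12: C, bond orders sum to 4 (valence 4) → 0 H
  atom 13: C, bond orders sum to 4 (valence 4) → 0 H
  atom 14: C, bond orders sum to 2 (valence 4) → 2 H
  atom 15: C, bond orders sum to 2 (valence 4) → 2 H
  atom 16: C, bond orders sum to 2 (valence 4) → 2 H
  atom 17: C, bond orders sum to 2 (valence 4) → 2 H
  atom 18: C, bond orders sum to 2 (valence 4) → 2 H
  atom 19: C, bond orders sum to 4 (valence 4) → 0 H
  atom 20: O, bond orders sum to 2 (valence 2) → 0 H
  atom 21: O, bond orders sum to 2 (valence 2) → 0 H
  atom 22: C, bond orders sum to 1 (valence 4) → 3 H
Totals → C:17, H:28, O:4, S:1.
In Hill order: C17H28O4S.

C17H28O4S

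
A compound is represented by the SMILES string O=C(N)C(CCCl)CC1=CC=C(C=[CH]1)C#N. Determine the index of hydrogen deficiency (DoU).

7

Degree of unsaturation = (number of rings) + (number of π bonds).
Ring closures in the SMILES: 1.
π bonds: 4 double bonds (each 1 DoU), 1 triple bond (each 2 DoU) → 6 DoU from unsaturation.
Total DoU = 1 + 6 = 7.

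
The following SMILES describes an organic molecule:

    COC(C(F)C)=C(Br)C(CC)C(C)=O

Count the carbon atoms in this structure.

Count every carbon token in the SMILES (each C, including those in ring-closure positions and inside branches).
Carbon count: 10.

10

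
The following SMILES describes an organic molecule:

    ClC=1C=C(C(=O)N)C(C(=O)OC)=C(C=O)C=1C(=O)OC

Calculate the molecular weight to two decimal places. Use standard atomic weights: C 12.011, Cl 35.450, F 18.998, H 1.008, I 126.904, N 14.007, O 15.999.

299.66 g/mol

First, the molecular formula is C12H10ClNO6 (counting implicit H from valence).
  C: 12 × 12.011 = 144.132
  Cl: 1 × 35.450 = 35.450
  H: 10 × 1.008 = 10.080
  N: 1 × 14.007 = 14.007
  O: 6 × 15.999 = 95.994
Sum: 12×12.011 + 1×35.450 + 10×1.008 + 1×14.007 + 6×15.999 = 299.663 → 299.66 g/mol.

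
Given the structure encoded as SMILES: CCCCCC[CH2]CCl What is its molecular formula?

Walk through each heavy atom and fill implicit hydrogens from standard valence (C 4, N 3, O 2, S 2, halogen 1):
  atom 1: C, bond orders sum to 1 (valence 4) → 3 H
  atom 2: C, bond orders sum to 2 (valence 4) → 2 H
  atom 3: C, bond orders sum to 2 (valence 4) → 2 H
  atom 4: C, bond orders sum to 2 (valence 4) → 2 H
  atom 5: C, bond orders sum to 2 (valence 4) → 2 H
  atom 6: C, bond orders sum to 2 (valence 4) → 2 H
  atom 7: C with explicit H count 2
  atom 8: C, bond orders sum to 2 (valence 4) → 2 H
  atom 9: Cl (halogen, monovalent) → 0 H
Totals → C:8, H:17, Cl:1.
In Hill order: C8H17Cl.

C8H17Cl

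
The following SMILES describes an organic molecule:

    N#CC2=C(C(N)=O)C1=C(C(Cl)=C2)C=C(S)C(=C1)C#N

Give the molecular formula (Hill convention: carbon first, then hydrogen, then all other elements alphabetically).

Walk through each heavy atom and fill implicit hydrogens from standard valence (C 4, N 3, O 2, S 2, halogen 1):
  atom 1: N, bond orders sum to 3 (valence 3) → 0 H
  atom 2: C, bond orders sum to 4 (valence 4) → 0 H
  atom 3: C, bond orders sum to 4 (valence 4) → 0 H
  atom 4: C, bond orders sum to 4 (valence 4) → 0 H
  atom 5: C, bond orders sum to 4 (valence 4) → 0 H
  atom 6: N, bond orders sum to 1 (valence 3) → 2 H
  atom 7: O, bond orders sum to 2 (valence 2) → 0 H
  atom 8: C, bond orders sum to 4 (valence 4) → 0 H
  atom 9: C, bond orders sum to 4 (valence 4) → 0 H
  atom 10: C, bond orders sum to 4 (valence 4) → 0 H
  atom 11: Cl (halogen, monovalent) → 0 H
  atom 12: C, bond orders sum to 3 (valence 4) → 1 H
  atom 13: C, bond orders sum to 3 (valence 4) → 1 H
  atom 14: C, bond orders sum to 4 (valence 4) → 0 H
  atom 15: S, bond orders sum to 1 (valence 2) → 1 H
  atom 16: C, bond orders sum to 4 (valence 4) → 0 H
  atom 17: C, bond orders sum to 3 (valence 4) → 1 H
  atom 18: C, bond orders sum to 4 (valence 4) → 0 H
  atom 19: N, bond orders sum to 3 (valence 3) → 0 H
Totals → C:13, H:6, Cl:1, N:3, O:1, S:1.
In Hill order: C13H6ClN3OS.

C13H6ClN3OS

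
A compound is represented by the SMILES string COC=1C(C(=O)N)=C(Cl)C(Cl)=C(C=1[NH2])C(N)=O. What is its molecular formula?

Walk through each heavy atom and fill implicit hydrogens from standard valence (C 4, N 3, O 2, S 2, halogen 1):
  atom 1: C, bond orders sum to 1 (valence 4) → 3 H
  atom 2: O, bond orders sum to 2 (valence 2) → 0 H
  atom 3: C, bond orders sum to 4 (valence 4) → 0 H
  atom 4: C, bond orders sum to 4 (valence 4) → 0 H
  atom 5: C, bond orders sum to 4 (valence 4) → 0 H
  atom 6: O, bond orders sum to 2 (valence 2) → 0 H
  atom 7: N, bond orders sum to 1 (valence 3) → 2 H
  atom 8: C, bond orders sum to 4 (valence 4) → 0 H
  atom 9: Cl (halogen, monovalent) → 0 H
  atom 10: C, bond orders sum to 4 (valence 4) → 0 H
  atom 11: Cl (halogen, monovalent) → 0 H
  atom 12: C, bond orders sum to 4 (valence 4) → 0 H
  atom 13: C, bond orders sum to 4 (valence 4) → 0 H
  atom 14: N with explicit H count 2
  atom 15: C, bond orders sum to 4 (valence 4) → 0 H
  atom 16: N, bond orders sum to 1 (valence 3) → 2 H
  atom 17: O, bond orders sum to 2 (valence 2) → 0 H
Totals → C:9, H:9, Cl:2, N:3, O:3.
In Hill order: C9H9Cl2N3O3.

C9H9Cl2N3O3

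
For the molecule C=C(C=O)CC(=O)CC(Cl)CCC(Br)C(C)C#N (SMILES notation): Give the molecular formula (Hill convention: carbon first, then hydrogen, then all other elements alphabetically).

C13H17BrClNO2

Walk through each heavy atom and fill implicit hydrogens from standard valence (C 4, N 3, O 2, S 2, halogen 1):
  atom 1: C, bond orders sum to 2 (valence 4) → 2 H
  atom 2: C, bond orders sum to 4 (valence 4) → 0 H
  atom 3: C, bond orders sum to 3 (valence 4) → 1 H
  atom 4: O, bond orders sum to 2 (valence 2) → 0 H
  atom 5: C, bond orders sum to 2 (valence 4) → 2 H
  atom 6: C, bond orders sum to 4 (valence 4) → 0 H
  atom 7: O, bond orders sum to 2 (valence 2) → 0 H
  atom 8: C, bond orders sum to 2 (valence 4) → 2 H
  atom 9: C, bond orders sum to 3 (valence 4) → 1 H
  atom 10: Cl (halogen, monovalent) → 0 H
  atom 11: C, bond orders sum to 2 (valence 4) → 2 H
  atom 12: C, bond orders sum to 2 (valence 4) → 2 H
  atom 13: C, bond orders sum to 3 (valence 4) → 1 H
  atom 14: Br (halogen, monovalent) → 0 H
  atom 15: C, bond orders sum to 3 (valence 4) → 1 H
  atom 16: C, bond orders sum to 1 (valence 4) → 3 H
  atom 17: C, bond orders sum to 4 (valence 4) → 0 H
  atom 18: N, bond orders sum to 3 (valence 3) → 0 H
Totals → C:13, H:17, Br:1, Cl:1, N:1, O:2.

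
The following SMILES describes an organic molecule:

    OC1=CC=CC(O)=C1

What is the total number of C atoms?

Count every carbon token in the SMILES (each C, including those in ring-closure positions and inside branches).
Carbon count: 6.

6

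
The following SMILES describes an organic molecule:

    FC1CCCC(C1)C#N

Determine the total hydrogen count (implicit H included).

Walk through each heavy atom and fill implicit hydrogens from standard valence (C 4, N 3, O 2, S 2, halogen 1):
  atom 1: F (halogen, monovalent) → 0 H
  atom 2: C, bond orders sum to 3 (valence 4) → 1 H
  atom 3: C, bond orders sum to 2 (valence 4) → 2 H
  atom 4: C, bond orders sum to 2 (valence 4) → 2 H
  atom 5: C, bond orders sum to 2 (valence 4) → 2 H
  atom 6: C, bond orders sum to 3 (valence 4) → 1 H
  atom 7: C, bond orders sum to 2 (valence 4) → 2 H
  atom 8: C, bond orders sum to 4 (valence 4) → 0 H
  atom 9: N, bond orders sum to 3 (valence 3) → 0 H
Total hydrogens: 10.

10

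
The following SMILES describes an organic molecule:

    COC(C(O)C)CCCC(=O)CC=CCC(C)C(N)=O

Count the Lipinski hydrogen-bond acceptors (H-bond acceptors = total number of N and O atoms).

5

N atoms: 1; O atoms: 4.
Lipinski HBA = 1 + 4 = 5.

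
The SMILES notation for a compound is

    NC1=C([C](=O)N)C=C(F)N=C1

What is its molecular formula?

Walk through each heavy atom and fill implicit hydrogens from standard valence (C 4, N 3, O 2, S 2, halogen 1):
  atom 1: N, bond orders sum to 1 (valence 3) → 2 H
  atom 2: C, bond orders sum to 4 (valence 4) → 0 H
  atom 3: C, bond orders sum to 4 (valence 4) → 0 H
  atom 4: C with explicit H count 0
  atom 5: O, bond orders sum to 2 (valence 2) → 0 H
  atom 6: N, bond orders sum to 1 (valence 3) → 2 H
  atom 7: C, bond orders sum to 3 (valence 4) → 1 H
  atom 8: C, bond orders sum to 4 (valence 4) → 0 H
  atom 9: F (halogen, monovalent) → 0 H
  atom 10: N, bond orders sum to 3 (valence 3) → 0 H
  atom 11: C, bond orders sum to 3 (valence 4) → 1 H
Totals → C:6, H:6, F:1, N:3, O:1.
In Hill order: C6H6FN3O.

C6H6FN3O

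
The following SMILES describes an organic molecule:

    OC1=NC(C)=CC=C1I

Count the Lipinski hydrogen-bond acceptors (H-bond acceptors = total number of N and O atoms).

2

N atoms: 1; O atoms: 1.
Lipinski HBA = 1 + 1 = 2.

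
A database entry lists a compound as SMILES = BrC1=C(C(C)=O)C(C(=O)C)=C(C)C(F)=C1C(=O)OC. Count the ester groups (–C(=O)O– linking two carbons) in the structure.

The ester motif appears at heavy-atom position 16 in the SMILES.
Other groups present: 2 ketone.
Ester count: 1.

1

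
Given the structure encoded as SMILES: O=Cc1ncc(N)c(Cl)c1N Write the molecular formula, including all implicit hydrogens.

Walk through each heavy atom and fill implicit hydrogens from standard valence (C 4, N 3, O 2, S 2, halogen 1); for lowercase aromatic atoms, an aromatic c carries 1 H when it has two neighbours and 0 H with three, and aromatic n carries 0 H:
  atom 1: O, bond orders sum to 2 (valence 2) → 0 H
  atom 2: C, bond orders sum to 3 (valence 4) → 1 H
  atom 3: aromatic c, 3 neighbours → 0 H
  atom 4: aromatic n, 2 neighbours → 0 H
  atom 5: aromatic c, 2 neighbours → 1 H
  atom 6: aromatic c, 3 neighbours → 0 H
  atom 7: N, bond orders sum to 1 (valence 3) → 2 H
  atom 8: aromatic c, 3 neighbours → 0 H
  atom 9: Cl (halogen, monovalent) → 0 H
  atom 10: aromatic c, 3 neighbours → 0 H
  atom 11: N, bond orders sum to 1 (valence 3) → 2 H
Totals → C:6, H:6, Cl:1, N:3, O:1.

C6H6ClN3O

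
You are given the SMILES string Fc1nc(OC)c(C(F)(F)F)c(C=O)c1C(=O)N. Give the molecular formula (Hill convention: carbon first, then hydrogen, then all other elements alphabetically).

Walk through each heavy atom and fill implicit hydrogens from standard valence (C 4, N 3, O 2, S 2, halogen 1); for lowercase aromatic atoms, an aromatic c carries 1 H when it has two neighbours and 0 H with three, and aromatic n carries 0 H:
  atom 1: F (halogen, monovalent) → 0 H
  atom 2: aromatic c, 3 neighbours → 0 H
  atom 3: aromatic n, 2 neighbours → 0 H
  atom 4: aromatic c, 3 neighbours → 0 H
  atom 5: O, bond orders sum to 2 (valence 2) → 0 H
  atom 6: C, bond orders sum to 1 (valence 4) → 3 H
  atom 7: aromatic c, 3 neighbours → 0 H
  atom 8: C, bond orders sum to 4 (valence 4) → 0 H
  atom 9: F (halogen, monovalent) → 0 H
  atom 10: F (halogen, monovalent) → 0 H
  atom 11: F (halogen, monovalent) → 0 H
  atom 12: aromatic c, 3 neighbours → 0 H
  atom 13: C, bond orders sum to 3 (valence 4) → 1 H
  atom 14: O, bond orders sum to 2 (valence 2) → 0 H
  atom 15: aromatic c, 3 neighbours → 0 H
  atom 16: C, bond orders sum to 4 (valence 4) → 0 H
  atom 17: O, bond orders sum to 2 (valence 2) → 0 H
  atom 18: N, bond orders sum to 1 (valence 3) → 2 H
Totals → C:9, H:6, F:4, N:2, O:3.

C9H6F4N2O3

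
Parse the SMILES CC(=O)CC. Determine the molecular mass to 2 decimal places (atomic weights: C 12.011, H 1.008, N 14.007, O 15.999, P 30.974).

72.11 g/mol

First, the molecular formula is C4H8O (counting implicit H from valence).
  C: 4 × 12.011 = 48.044
  H: 8 × 1.008 = 8.064
  O: 1 × 15.999 = 15.999
Sum: 4×12.011 + 8×1.008 + 1×15.999 = 72.107 → 72.11 g/mol.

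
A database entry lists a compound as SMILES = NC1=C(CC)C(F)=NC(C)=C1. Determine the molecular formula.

C8H11FN2

Walk through each heavy atom and fill implicit hydrogens from standard valence (C 4, N 3, O 2, S 2, halogen 1):
  atom 1: N, bond orders sum to 1 (valence 3) → 2 H
  atom 2: C, bond orders sum to 4 (valence 4) → 0 H
  atom 3: C, bond orders sum to 4 (valence 4) → 0 H
  atom 4: C, bond orders sum to 2 (valence 4) → 2 H
  atom 5: C, bond orders sum to 1 (valence 4) → 3 H
  atom 6: C, bond orders sum to 4 (valence 4) → 0 H
  atom 7: F (halogen, monovalent) → 0 H
  atom 8: N, bond orders sum to 3 (valence 3) → 0 H
  atom 9: C, bond orders sum to 4 (valence 4) → 0 H
  atom 10: C, bond orders sum to 1 (valence 4) → 3 H
  atom 11: C, bond orders sum to 3 (valence 4) → 1 H
Totals → C:8, H:11, F:1, N:2.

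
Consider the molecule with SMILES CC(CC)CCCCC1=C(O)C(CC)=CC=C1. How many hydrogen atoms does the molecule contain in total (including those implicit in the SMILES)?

Walk through each heavy atom and fill implicit hydrogens from standard valence (C 4, N 3, O 2, S 2, halogen 1):
  atom 1: C, bond orders sum to 1 (valence 4) → 3 H
  atom 2: C, bond orders sum to 3 (valence 4) → 1 H
  atom 3: C, bond orders sum to 2 (valence 4) → 2 H
  atom 4: C, bond orders sum to 1 (valence 4) → 3 H
  atom 5: C, bond orders sum to 2 (valence 4) → 2 H
  atom 6: C, bond orders sum to 2 (valence 4) → 2 H
  atom 7: C, bond orders sum to 2 (valence 4) → 2 H
  atom 8: C, bond orders sum to 2 (valence 4) → 2 H
  atom 9: C, bond orders sum to 4 (valence 4) → 0 H
  atom 10: C, bond orders sum to 4 (valence 4) → 0 H
  atom 11: O, bond orders sum to 1 (valence 2) → 1 H
  atom 12: C, bond orders sum to 4 (valence 4) → 0 H
  atom 13: C, bond orders sum to 2 (valence 4) → 2 H
  atom 14: C, bond orders sum to 1 (valence 4) → 3 H
  atom 15: C, bond orders sum to 3 (valence 4) → 1 H
  atom 16: C, bond orders sum to 3 (valence 4) → 1 H
  atom 17: C, bond orders sum to 3 (valence 4) → 1 H
Total hydrogens: 26.

26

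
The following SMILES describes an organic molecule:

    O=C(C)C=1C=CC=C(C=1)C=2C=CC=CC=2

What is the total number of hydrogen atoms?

Walk through each heavy atom and fill implicit hydrogens from standard valence (C 4, N 3, O 2, S 2, halogen 1):
  atom 1: O, bond orders sum to 2 (valence 2) → 0 H
  atom 2: C, bond orders sum to 4 (valence 4) → 0 H
  atom 3: C, bond orders sum to 1 (valence 4) → 3 H
  atom 4: C, bond orders sum to 4 (valence 4) → 0 H
  atom 5: C, bond orders sum to 3 (valence 4) → 1 H
  atom 6: C, bond orders sum to 3 (valence 4) → 1 H
  atom 7: C, bond orders sum to 3 (valence 4) → 1 H
  atom 8: C, bond orders sum to 4 (valence 4) → 0 H
  atom 9: C, bond orders sum to 3 (valence 4) → 1 H
  atom 10: C, bond orders sum to 4 (valence 4) → 0 H
  atom 11: C, bond orders sum to 3 (valence 4) → 1 H
  atom 12: C, bond orders sum to 3 (valence 4) → 1 H
  atom 13: C, bond orders sum to 3 (valence 4) → 1 H
  atom 14: C, bond orders sum to 3 (valence 4) → 1 H
  atom 15: C, bond orders sum to 3 (valence 4) → 1 H
Total hydrogens: 12.

12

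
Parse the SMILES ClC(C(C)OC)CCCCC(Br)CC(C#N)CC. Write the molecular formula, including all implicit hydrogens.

Walk through each heavy atom and fill implicit hydrogens from standard valence (C 4, N 3, O 2, S 2, halogen 1):
  atom 1: Cl (halogen, monovalent) → 0 H
  atom 2: C, bond orders sum to 3 (valence 4) → 1 H
  atom 3: C, bond orders sum to 3 (valence 4) → 1 H
  atom 4: C, bond orders sum to 1 (valence 4) → 3 H
  atom 5: O, bond orders sum to 2 (valence 2) → 0 H
  atom 6: C, bond orders sum to 1 (valence 4) → 3 H
  atom 7: C, bond orders sum to 2 (valence 4) → 2 H
  atom 8: C, bond orders sum to 2 (valence 4) → 2 H
  atom 9: C, bond orders sum to 2 (valence 4) → 2 H
  atom 10: C, bond orders sum to 2 (valence 4) → 2 H
  atom 11: C, bond orders sum to 3 (valence 4) → 1 H
  atom 12: Br (halogen, monovalent) → 0 H
  atom 13: C, bond orders sum to 2 (valence 4) → 2 H
  atom 14: C, bond orders sum to 3 (valence 4) → 1 H
  atom 15: C, bond orders sum to 4 (valence 4) → 0 H
  atom 16: N, bond orders sum to 3 (valence 3) → 0 H
  atom 17: C, bond orders sum to 2 (valence 4) → 2 H
  atom 18: C, bond orders sum to 1 (valence 4) → 3 H
Totals → C:14, H:25, Br:1, Cl:1, N:1, O:1.
In Hill order: C14H25BrClNO.

C14H25BrClNO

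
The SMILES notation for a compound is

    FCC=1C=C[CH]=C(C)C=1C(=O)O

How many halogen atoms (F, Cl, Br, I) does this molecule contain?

Halogen atoms appear at heavy-atom position 1 (1×F).
Other groups present: 1 carboxylic acid.
Halogen count: 1.

1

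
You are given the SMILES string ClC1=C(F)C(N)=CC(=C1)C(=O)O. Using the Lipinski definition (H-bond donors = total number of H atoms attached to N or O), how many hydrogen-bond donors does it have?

Donors: find every N or O and count the H atoms it carries.
  atom 6 (N): bond orders sum to 1 → 2 H
  atom 11 (O): bond orders sum to 2 → 0 H
  atom 12 (O): bond orders sum to 1 → 1 H
Lipinski HBD = 3.

3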